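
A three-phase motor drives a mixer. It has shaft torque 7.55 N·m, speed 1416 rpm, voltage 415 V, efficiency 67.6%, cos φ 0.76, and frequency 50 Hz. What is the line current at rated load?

3.03 A

ω = 2π×1416/60 = 148.3 rad/s; P_out = τω = 7.55 × 148.3 = 1120 W
P_in = P_out / η = 1120 / 0.676 = 1657 W
I_L = P_in / (√3·V_L·cosφ) = 1657 / (1.732 × 415 × 0.76) = 3.03 A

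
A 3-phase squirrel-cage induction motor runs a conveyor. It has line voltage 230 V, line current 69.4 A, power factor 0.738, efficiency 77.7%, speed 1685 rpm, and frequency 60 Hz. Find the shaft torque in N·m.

89.8 N·m

P_in = √3·V·I·cosφ = 1.732 × 230 × 69.4 × 0.738 = 20403 W
P_out = η·P_in = 0.777 × 20403 = 15853 W
n = 1685 rpm
ω = 2π×1685/60 = 176.5 rad/s
τ = P_out/ω = 15853/176.5 = 89.8 N·m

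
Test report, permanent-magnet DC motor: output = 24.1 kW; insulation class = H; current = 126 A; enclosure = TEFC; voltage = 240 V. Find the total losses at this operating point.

P_in = V·I = 240×126 = 30240 W
P_out = 24100 W
Losses = P_in − P_out = 30240 − 24100 = 6140 W

6140 W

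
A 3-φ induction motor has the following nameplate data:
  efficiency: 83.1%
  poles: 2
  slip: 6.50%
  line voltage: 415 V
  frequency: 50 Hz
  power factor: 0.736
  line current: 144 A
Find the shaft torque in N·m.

P_in = √3·V·I·cosφ = 1.732 × 415 × 144 × 0.736 = 76179 W
P_out = η·P_in = 0.831 × 76179 = 63305 W
n_s = 120×50/2 = 3000 rpm; n = 3000×(1−0.065) = 2805 rpm
ω = 2π×2805/60 = 293.7 rad/s
τ = P_out/ω = 63305/293.7 = 216 N·m

216 N·m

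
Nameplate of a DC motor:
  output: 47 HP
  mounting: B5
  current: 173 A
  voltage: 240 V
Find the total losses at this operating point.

P_in = V·I = 240×173 = 41520 W
P_out = 47×746 = 35062 W
Losses = P_in − P_out = 41520 − 35062 = 6458 W

6460 W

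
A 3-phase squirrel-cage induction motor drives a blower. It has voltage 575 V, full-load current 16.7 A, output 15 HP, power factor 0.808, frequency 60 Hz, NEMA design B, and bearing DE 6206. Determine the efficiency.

P_out = 15 × 746 = 11190 W
P_in = √3·V_L·I_L·cosφ = 1.732 × 575 × 16.7 × 0.808 = 13438 W
η = P_out / P_in = 11190 / 13438 = 0.833 = 83.3%

83.3 %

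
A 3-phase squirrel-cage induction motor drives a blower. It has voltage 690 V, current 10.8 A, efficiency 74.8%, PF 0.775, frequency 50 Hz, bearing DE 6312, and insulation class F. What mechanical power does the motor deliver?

7.48 kW

P_in = √3·V·I·cosφ = 1.732 × 690 × 10.8 × 0.775 = 10003 W
P_out = η·P_in = 0.748 × 10003 = 7482 W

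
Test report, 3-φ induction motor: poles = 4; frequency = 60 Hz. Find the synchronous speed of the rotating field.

n_s = 120f/p = 120×60/4 = 1800 rpm

1800 rpm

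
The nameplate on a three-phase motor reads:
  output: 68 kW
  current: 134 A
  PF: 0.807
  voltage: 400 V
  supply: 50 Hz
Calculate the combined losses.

P_in = √3·V·I·cosφ = 1.732×400×134×0.807 = 74918 W
P_out = 68000 W
Losses = P_in − P_out = 74918 − 68000 = 6918 W

6.92 kW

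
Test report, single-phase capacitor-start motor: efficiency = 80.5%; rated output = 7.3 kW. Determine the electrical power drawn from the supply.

9.07 kW

P_out = 7300 W
P_in = P_out/η = 7300/0.805 = 9068 W = 9.07 kW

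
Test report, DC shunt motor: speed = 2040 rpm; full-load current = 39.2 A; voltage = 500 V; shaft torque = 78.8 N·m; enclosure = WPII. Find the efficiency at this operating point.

85.9 %

ω = 2π × 2040/60 = 213.6 rad/s; P_out = τω = 78.8 × 213.6 = 16832 W
P_in = V·I = 500 × 39.2 = 19600 W
η = P_out / P_in = 16832 / 19600 = 0.859 = 85.9%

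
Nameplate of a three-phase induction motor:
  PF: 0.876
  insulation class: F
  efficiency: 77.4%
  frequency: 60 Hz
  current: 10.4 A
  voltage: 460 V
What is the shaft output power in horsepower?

7.53 HP

P_in = √3·V·I·cosφ = 1.732 × 460 × 10.4 × 0.876 = 7258 W
P_out = η·P_in = 0.774 × 7258 = 5618 W
= 5618/746 = 7.53 HP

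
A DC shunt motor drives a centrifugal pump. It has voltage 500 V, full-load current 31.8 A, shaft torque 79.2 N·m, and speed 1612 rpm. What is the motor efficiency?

84.1 %

ω = 2π × 1612/60 = 168.8 rad/s; P_out = τω = 79.2 × 168.8 = 13369 W
P_in = V·I = 500 × 31.8 = 15900 W
η = P_out / P_in = 13369 / 15900 = 0.841 = 84.1%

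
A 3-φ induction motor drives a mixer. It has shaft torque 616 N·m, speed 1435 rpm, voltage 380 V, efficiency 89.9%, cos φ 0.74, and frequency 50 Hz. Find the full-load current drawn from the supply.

ω = 2π×1435/60 = 150.3 rad/s; P_out = τω = 616 × 150.3 = 92585 W
P_in = P_out / η = 92585 / 0.899 = 102987 W
I_L = P_in / (√3·V_L·cosφ) = 102987 / (1.732 × 380 × 0.74) = 211 A

211 A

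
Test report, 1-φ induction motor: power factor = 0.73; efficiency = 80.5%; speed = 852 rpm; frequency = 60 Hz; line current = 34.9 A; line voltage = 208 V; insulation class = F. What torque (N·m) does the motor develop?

P_in = V·I·cosφ = 208 × 34.9 × 0.73 = 5299 W
P_out = η·P_in = 0.805 × 5299 = 4266 W
n = 852 rpm
ω = 2π×852/60 = 89.22 rad/s
τ = P_out/ω = 4266/89.22 = 47.8 N·m

47.8 N·m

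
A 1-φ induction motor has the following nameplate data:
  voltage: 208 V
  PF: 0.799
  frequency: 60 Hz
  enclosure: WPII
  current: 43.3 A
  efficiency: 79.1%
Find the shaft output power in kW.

5.69 kW

P_in = V·I·cosφ = 208 × 43.3 × 0.799 = 7196 W
P_out = η·P_in = 0.791 × 7196 = 5692 W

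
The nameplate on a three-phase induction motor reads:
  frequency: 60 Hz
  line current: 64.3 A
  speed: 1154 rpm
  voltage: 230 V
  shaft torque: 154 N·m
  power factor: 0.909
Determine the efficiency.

79.9 %

ω = 2π × 1154/60 = 120.8 rad/s; P_out = τω = 154 × 120.8 = 18603 W
P_in = √3·V_L·I_L·cosφ = 1.732 × 230 × 64.3 × 0.909 = 23284 W
η = P_out / P_in = 18603 / 23284 = 0.799 = 79.9%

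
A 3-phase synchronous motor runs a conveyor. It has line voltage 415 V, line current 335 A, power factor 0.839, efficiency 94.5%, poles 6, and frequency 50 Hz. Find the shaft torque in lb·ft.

P_in = √3·V·I·cosφ = 1.732 × 415 × 335 × 0.839 = 202024 W
P_out = η·P_in = 0.945 × 202024 = 190913 W
n = n_s = 120×50/6 = 1000 rpm (synchronous)
ω = 2π×1000/60 = 104.7 rad/s
τ = P_out/ω = 190913/104.7 = 1823 N·m
In lb·ft: 1823/1.356 = 1340 lb·ft

1340 lb·ft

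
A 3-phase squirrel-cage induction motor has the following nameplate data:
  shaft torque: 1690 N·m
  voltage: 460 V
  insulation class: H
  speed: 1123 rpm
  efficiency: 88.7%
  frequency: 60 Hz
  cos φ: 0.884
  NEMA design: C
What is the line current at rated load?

ω = 2π×1123/60 = 117.6 rad/s; P_out = τω = 1690 × 117.6 = 198744 W
P_in = P_out / η = 198744 / 0.887 = 224063 W
I_L = P_in / (√3·V_L·cosφ) = 224063 / (1.732 × 460 × 0.884) = 318 A

318 A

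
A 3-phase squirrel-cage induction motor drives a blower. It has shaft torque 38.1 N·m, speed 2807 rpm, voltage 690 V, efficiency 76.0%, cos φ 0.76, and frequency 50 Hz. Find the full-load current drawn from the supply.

ω = 2π×2807/60 = 293.9 rad/s; P_out = τω = 38.1 × 293.9 = 11198 W
P_in = P_out / η = 11198 / 0.760 = 14734 W
I_L = P_in / (√3·V_L·cosφ) = 14734 / (1.732 × 690 × 0.76) = 16.2 A

16.2 A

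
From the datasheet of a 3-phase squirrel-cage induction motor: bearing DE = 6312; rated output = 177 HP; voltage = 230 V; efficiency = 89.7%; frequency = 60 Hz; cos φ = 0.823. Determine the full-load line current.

P_out = 177 × 746 = 132042 W
P_in = P_out / η = 132042 / 0.897 = 147204 W
I_L = P_in / (√3·V_L·cosφ) = 147204 / (1.732 × 230 × 0.823) = 449 A

449 A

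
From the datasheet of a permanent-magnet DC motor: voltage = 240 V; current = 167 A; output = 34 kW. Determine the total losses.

6.08 kW

P_in = V·I = 240×167 = 40080 W
P_out = 34000 W
Losses = P_in − P_out = 40080 − 34000 = 6080 W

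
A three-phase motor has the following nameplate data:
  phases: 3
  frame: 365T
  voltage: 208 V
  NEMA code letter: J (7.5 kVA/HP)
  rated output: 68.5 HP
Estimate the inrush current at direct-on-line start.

S_LR = 7.5 × 68.5 = 513.75 kVA
I_LR = S_LR/(√3·V_L) = 513750/(1.732×208) = 1430 A

1430 A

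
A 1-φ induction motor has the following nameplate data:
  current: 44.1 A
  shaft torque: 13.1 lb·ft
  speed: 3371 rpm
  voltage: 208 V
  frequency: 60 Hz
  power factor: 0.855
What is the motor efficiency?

79.9 %

τ = 13.1 lb·ft × 1.356 = 17.76 N·m
ω = 2π × 3371/60 = 353 rad/s; P_out = τω = 17.76 × 353 = 6269 W
P_in = V·I·cosφ = 208 × 44.1 × 0.855 = 7843 W
η = P_out / P_in = 6269 / 7843 = 0.799 = 79.9%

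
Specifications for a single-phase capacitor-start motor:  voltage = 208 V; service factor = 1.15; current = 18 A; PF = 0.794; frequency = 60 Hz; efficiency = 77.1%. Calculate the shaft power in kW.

P_in = V·I·cosφ = 208 × 18 × 0.794 = 2973 W
P_out = η·P_in = 0.771 × 2973 = 2292 W

2.29 kW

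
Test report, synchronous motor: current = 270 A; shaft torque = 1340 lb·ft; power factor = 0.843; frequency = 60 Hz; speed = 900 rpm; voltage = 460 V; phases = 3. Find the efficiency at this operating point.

τ = 1340 lb·ft × 1.356 = 1817 N·m
ω = 2π × 900/60 = 94.25 rad/s; P_out = τω = 1817 × 94.25 = 171252 W
P_in = √3·V_L·I_L·cosφ = 1.732 × 460 × 270 × 0.843 = 181341 W
η = P_out / P_in = 171252 / 181341 = 0.944 = 94.4%

94.4 %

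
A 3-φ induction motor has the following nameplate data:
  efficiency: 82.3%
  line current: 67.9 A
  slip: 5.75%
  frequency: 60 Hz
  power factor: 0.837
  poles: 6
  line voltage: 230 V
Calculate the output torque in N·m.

157 N·m

P_in = √3·V·I·cosφ = 1.732 × 230 × 67.9 × 0.837 = 22640 W
P_out = η·P_in = 0.823 × 22640 = 18633 W
n_s = 120×60/6 = 1200 rpm; n = 1200×(1−0.0575) = 1131 rpm
ω = 2π×1131/60 = 118.4 rad/s
τ = P_out/ω = 18633/118.4 = 157 N·m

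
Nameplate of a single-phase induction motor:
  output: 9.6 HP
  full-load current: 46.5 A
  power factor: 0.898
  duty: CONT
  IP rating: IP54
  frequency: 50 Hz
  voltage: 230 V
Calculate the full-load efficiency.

P_out = 9.6 × 746 = 7162 W
P_in = V·I·cosφ = 230 × 46.5 × 0.898 = 9604 W
η = P_out / P_in = 7162 / 9604 = 0.746 = 74.6%

74.6 %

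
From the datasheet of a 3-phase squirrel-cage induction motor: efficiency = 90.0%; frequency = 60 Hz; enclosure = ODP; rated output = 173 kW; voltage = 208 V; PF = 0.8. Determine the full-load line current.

667 A

P_out = 173 kW = 173000 W
P_in = P_out / η = 173000 / 0.900 = 192222 W
I_L = P_in / (√3·V_L·cosφ) = 192222 / (1.732 × 208 × 0.8) = 667 A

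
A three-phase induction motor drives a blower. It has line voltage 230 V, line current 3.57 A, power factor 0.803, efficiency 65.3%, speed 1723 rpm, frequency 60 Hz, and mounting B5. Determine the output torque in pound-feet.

P_in = √3·V·I·cosφ = 1.732 × 230 × 3.57 × 0.803 = 1142 W
P_out = η·P_in = 0.653 × 1142 = 746 W
n = 1723 rpm
ω = 2π×1723/60 = 180.4 rad/s
τ = P_out/ω = 746/180.4 = 4.135 N·m
In lb·ft: 4.135/1.356 = 3.05 lb·ft

3.05 lb·ft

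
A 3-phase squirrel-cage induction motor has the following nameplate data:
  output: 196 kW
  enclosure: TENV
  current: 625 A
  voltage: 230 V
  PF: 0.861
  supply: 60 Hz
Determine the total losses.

18.4 kW

P_in = √3·V·I·cosφ = 1.732×230×625×0.861 = 214367 W
P_out = 196000 W
Losses = P_in − P_out = 214367 − 196000 = 18367 W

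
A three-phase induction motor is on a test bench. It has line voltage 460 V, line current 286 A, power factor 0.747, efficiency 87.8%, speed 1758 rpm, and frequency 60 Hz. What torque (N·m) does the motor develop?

P_in = √3·V·I·cosφ = 1.732 × 460 × 286 × 0.747 = 170213 W
P_out = η·P_in = 0.878 × 170213 = 149447 W
n = 1758 rpm
ω = 2π×1758/60 = 184.1 rad/s
τ = P_out/ω = 149447/184.1 = 812 N·m

812 N·m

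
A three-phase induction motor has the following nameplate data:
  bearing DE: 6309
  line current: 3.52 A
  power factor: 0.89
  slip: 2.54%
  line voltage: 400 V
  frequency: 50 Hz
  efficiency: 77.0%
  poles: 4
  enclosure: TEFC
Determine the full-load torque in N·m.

10.9 N·m

P_in = √3·V·I·cosφ = 1.732 × 400 × 3.52 × 0.89 = 2170 W
P_out = η·P_in = 0.77 × 2170 = 1671 W
n_s = 120×50/4 = 1500 rpm; n = 1500×(1−0.0254) = 1462 rpm
ω = 2π×1462/60 = 153.1 rad/s
τ = P_out/ω = 1671/153.1 = 10.9 N·m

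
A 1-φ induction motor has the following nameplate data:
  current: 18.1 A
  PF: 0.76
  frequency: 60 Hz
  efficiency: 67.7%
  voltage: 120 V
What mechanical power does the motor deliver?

1.12 kW

P_in = V·I·cosφ = 120 × 18.1 × 0.76 = 1651 W
P_out = η·P_in = 0.677 × 1651 = 1118 W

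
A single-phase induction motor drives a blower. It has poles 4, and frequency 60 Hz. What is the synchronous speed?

1800 rpm

n_s = 120f/p = 120×60/4 = 1800 rpm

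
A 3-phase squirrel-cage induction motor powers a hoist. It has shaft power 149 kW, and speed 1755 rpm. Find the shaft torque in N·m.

811 N·m

ω = 2π × 1755/60 = 183.8 rad/s
τ = P/ω = 149000/183.8 = 811 N·m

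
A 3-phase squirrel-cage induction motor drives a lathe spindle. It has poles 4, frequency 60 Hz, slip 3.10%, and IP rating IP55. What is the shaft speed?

1744 rpm

n_s = 120f/p = 120×60/4 = 1800 rpm
n = n_s(1 − s) = 1800 × (1 − 0.031) = 1744 rpm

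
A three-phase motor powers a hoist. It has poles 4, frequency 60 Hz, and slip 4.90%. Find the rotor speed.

n_s = 120f/p = 120×60/4 = 1800 rpm
n = n_s(1 − s) = 1800 × (1 − 0.049) = 1712 rpm

1712 rpm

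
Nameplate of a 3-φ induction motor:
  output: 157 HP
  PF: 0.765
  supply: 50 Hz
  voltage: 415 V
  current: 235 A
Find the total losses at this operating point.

12.1 kW

P_in = √3·V·I·cosφ = 1.732×415×235×0.765 = 129219 W
P_out = 157×746 = 117122 W
Losses = P_in − P_out = 129219 − 117122 = 12097 W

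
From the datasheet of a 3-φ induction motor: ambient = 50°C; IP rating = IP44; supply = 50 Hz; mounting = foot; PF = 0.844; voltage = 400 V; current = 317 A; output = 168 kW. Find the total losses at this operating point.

P_in = √3·V·I·cosφ = 1.732×400×317×0.844 = 185357 W
P_out = 168000 W
Losses = P_in − P_out = 185357 − 168000 = 17357 W

17.4 kW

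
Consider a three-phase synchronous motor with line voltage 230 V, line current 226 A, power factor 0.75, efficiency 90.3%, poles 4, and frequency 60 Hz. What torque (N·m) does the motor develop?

P_in = √3·V·I·cosφ = 1.732 × 230 × 226 × 0.75 = 67522 W
P_out = η·P_in = 0.903 × 67522 = 60972 W
n = n_s = 120×60/4 = 1800 rpm (synchronous)
ω = 2π×1800/60 = 188.5 rad/s
τ = P_out/ω = 60972/188.5 = 323 N·m

323 N·m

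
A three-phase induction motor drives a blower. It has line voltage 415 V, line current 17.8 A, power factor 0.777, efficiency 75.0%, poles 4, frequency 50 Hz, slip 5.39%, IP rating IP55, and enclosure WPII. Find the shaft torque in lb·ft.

P_in = √3·V·I·cosφ = 1.732 × 415 × 17.8 × 0.777 = 9941 W
P_out = η·P_in = 0.75 × 9941 = 7456 W
n_s = 120×50/4 = 1500 rpm; n = 1500×(1−0.0539) = 1419 rpm
ω = 2π×1419/60 = 148.6 rad/s
τ = P_out/ω = 7456/148.6 = 50.17 N·m
In lb·ft: 50.17/1.356 = 37 lb·ft

37 lb·ft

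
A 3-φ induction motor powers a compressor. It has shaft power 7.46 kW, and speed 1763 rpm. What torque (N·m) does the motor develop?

40.4 N·m

ω = 2π × 1763/60 = 184.6 rad/s
τ = P/ω = 7460/184.6 = 40.4 N·m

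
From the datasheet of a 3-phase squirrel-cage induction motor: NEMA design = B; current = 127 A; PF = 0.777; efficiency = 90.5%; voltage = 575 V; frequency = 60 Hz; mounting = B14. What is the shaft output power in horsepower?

P_in = √3·V·I·cosφ = 1.732 × 575 × 127 × 0.777 = 98274 W
P_out = η·P_in = 0.905 × 98274 = 88938 W
= 88938/746 = 119 HP

119 HP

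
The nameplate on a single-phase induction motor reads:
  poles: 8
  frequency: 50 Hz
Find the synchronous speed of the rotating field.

750 rpm

n_s = 120f/p = 120×50/8 = 750 rpm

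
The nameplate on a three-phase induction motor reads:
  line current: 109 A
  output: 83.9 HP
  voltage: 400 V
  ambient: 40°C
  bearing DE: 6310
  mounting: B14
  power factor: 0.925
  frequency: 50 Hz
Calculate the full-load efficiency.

89.6 %

P_out = 83.9 × 746 = 62589 W
P_in = √3·V_L·I_L·cosφ = 1.732 × 400 × 109 × 0.925 = 69852 W
η = P_out / P_in = 62589 / 69852 = 0.896 = 89.6%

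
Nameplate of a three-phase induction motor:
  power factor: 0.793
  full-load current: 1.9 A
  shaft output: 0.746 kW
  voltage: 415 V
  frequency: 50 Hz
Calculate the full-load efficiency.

68.9 %

P_out = 0.746 kW = 746 W
P_in = √3·V_L·I_L·cosφ = 1.732 × 415 × 1.9 × 0.793 = 1083 W
η = P_out / P_in = 746 / 1083 = 0.689 = 68.9%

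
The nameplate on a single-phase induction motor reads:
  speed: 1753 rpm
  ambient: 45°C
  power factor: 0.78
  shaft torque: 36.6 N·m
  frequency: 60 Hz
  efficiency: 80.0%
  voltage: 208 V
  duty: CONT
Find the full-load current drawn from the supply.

ω = 2π×1753/60 = 183.6 rad/s; P_out = τω = 36.6 × 183.6 = 6720 W
P_in = P_out / η = 6720 / 0.800 = 8400 W
I = P_in / (V·cosφ) = 8400 / (208 × 0.78) = 51.8 A

51.8 A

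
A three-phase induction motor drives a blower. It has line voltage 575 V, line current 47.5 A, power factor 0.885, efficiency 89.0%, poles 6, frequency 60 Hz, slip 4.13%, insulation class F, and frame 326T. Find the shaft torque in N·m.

309 N·m

P_in = √3·V·I·cosφ = 1.732 × 575 × 47.5 × 0.885 = 41865 W
P_out = η·P_in = 0.89 × 41865 = 37260 W
n_s = 120×60/6 = 1200 rpm; n = 1200×(1−0.0413) = 1150 rpm
ω = 2π×1150/60 = 120.4 rad/s
τ = P_out/ω = 37260/120.4 = 309 N·m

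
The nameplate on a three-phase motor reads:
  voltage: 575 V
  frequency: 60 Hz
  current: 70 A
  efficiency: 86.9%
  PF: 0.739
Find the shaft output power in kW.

P_in = √3·V·I·cosφ = 1.732 × 575 × 70 × 0.739 = 51518 W
P_out = η·P_in = 0.869 × 51518 = 44769 W

44.8 kW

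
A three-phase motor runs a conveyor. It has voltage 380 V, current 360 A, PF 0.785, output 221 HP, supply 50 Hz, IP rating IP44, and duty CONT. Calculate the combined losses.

P_in = √3·V·I·cosφ = 1.732×380×360×0.785 = 185996 W
P_out = 221×746 = 164866 W
Losses = P_in − P_out = 185996 − 164866 = 21130 W

21.1 kW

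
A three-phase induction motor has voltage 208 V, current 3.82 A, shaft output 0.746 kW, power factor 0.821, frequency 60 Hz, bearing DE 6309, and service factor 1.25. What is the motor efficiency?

66.0 %

P_out = 0.746 kW = 746 W
P_in = √3·V_L·I_L·cosφ = 1.732 × 208 × 3.82 × 0.821 = 1130 W
η = P_out / P_in = 746 / 1130 = 0.660 = 66.0%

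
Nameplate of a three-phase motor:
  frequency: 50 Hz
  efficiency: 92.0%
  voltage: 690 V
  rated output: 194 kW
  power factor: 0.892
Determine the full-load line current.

198 A

P_out = 194 kW = 194000 W
P_in = P_out / η = 194000 / 0.920 = 210870 W
I_L = P_in / (√3·V_L·cosφ) = 210870 / (1.732 × 690 × 0.892) = 198 A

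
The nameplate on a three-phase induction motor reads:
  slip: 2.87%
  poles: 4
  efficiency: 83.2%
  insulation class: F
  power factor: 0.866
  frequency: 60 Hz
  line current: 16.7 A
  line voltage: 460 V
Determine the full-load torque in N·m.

52.4 N·m

P_in = √3·V·I·cosφ = 1.732 × 460 × 16.7 × 0.866 = 11522 W
P_out = η·P_in = 0.832 × 11522 = 9586 W
n_s = 120×60/4 = 1800 rpm; n = 1800×(1−0.0287) = 1748 rpm
ω = 2π×1748/60 = 183.1 rad/s
τ = P_out/ω = 9586/183.1 = 52.4 N·m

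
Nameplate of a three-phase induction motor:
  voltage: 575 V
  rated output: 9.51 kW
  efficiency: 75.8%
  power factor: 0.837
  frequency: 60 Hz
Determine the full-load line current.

15.1 A

P_out = 9.51 kW = 9510 W
P_in = P_out / η = 9510 / 0.758 = 12546 W
I_L = P_in / (√3·V_L·cosφ) = 12546 / (1.732 × 575 × 0.837) = 15.1 A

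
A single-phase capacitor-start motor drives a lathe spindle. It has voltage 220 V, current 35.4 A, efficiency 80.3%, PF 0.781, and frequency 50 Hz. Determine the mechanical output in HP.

6.55 HP

P_in = V·I·cosφ = 220 × 35.4 × 0.781 = 6082 W
P_out = η·P_in = 0.803 × 6082 = 4884 W
= 4884/746 = 6.55 HP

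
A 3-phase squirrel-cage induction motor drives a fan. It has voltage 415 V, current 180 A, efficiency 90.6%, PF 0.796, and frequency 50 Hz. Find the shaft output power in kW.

93.3 kW

P_in = √3·V·I·cosφ = 1.732 × 415 × 180 × 0.796 = 102987 W
P_out = η·P_in = 0.906 × 102987 = 93306 W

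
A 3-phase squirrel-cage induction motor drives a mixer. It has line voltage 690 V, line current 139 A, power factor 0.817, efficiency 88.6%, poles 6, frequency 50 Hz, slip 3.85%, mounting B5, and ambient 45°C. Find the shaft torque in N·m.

1190 N·m

P_in = √3·V·I·cosφ = 1.732 × 690 × 139 × 0.817 = 135717 W
P_out = η·P_in = 0.886 × 135717 = 120245 W
n_s = 120×50/6 = 1000 rpm; n = 1000×(1−0.0385) = 962 rpm
ω = 2π×962/60 = 100.7 rad/s
τ = P_out/ω = 120245/100.7 = 1190 N·m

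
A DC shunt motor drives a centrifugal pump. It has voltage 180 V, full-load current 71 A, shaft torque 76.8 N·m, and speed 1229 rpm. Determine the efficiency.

77.3 %

ω = 2π × 1229/60 = 128.7 rad/s; P_out = τω = 76.8 × 128.7 = 9884 W
P_in = V·I = 180 × 71 = 12780 W
η = P_out / P_in = 9884 / 12780 = 0.773 = 77.3%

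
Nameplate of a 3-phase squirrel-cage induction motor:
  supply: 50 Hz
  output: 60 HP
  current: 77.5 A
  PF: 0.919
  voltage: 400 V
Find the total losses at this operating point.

4.58 kW

P_in = √3·V·I·cosφ = 1.732×400×77.5×0.919 = 49343 W
P_out = 60×746 = 44760 W
Losses = P_in − P_out = 49343 − 44760 = 4583 W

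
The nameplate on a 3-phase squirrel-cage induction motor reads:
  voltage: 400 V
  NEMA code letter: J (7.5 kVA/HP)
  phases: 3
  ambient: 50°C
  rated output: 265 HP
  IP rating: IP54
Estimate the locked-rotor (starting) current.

2870 A

S_LR = 7.5 × 265 = 1987.5 kVA
I_LR = S_LR/(√3·V_L) = 1987500/(1.732×400) = 2870 A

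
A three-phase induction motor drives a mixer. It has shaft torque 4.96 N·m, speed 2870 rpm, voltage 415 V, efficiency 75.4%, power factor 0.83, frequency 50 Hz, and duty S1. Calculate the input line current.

ω = 2π×2870/60 = 300.5 rad/s; P_out = τω = 4.96 × 300.5 = 1490 W
P_in = P_out / η = 1490 / 0.754 = 1976 W
I_L = P_in / (√3·V_L·cosφ) = 1976 / (1.732 × 415 × 0.83) = 3.31 A

3.31 A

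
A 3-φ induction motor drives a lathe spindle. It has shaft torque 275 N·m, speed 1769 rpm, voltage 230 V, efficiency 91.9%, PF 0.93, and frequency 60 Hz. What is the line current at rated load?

150 A

ω = 2π×1769/60 = 185.2 rad/s; P_out = τω = 275 × 185.2 = 50930 W
P_in = P_out / η = 50930 / 0.919 = 55419 W
I_L = P_in / (√3·V_L·cosφ) = 55419 / (1.732 × 230 × 0.93) = 150 A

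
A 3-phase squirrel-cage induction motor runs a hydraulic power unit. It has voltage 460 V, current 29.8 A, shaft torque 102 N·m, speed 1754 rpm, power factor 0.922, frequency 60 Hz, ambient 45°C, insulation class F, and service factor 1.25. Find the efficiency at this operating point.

85.6 %

ω = 2π × 1754/60 = 183.7 rad/s; P_out = τω = 102 × 183.7 = 18737 W
P_in = √3·V_L·I_L·cosφ = 1.732 × 460 × 29.8 × 0.922 = 21890 W
η = P_out / P_in = 18737 / 21890 = 0.856 = 85.6%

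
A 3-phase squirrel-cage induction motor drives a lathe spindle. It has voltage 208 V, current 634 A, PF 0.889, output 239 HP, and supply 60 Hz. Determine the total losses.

P_in = √3·V·I·cosφ = 1.732×208×634×0.889 = 203050 W
P_out = 239×746 = 178294 W
Losses = P_in − P_out = 203050 − 178294 = 24756 W

24.8 kW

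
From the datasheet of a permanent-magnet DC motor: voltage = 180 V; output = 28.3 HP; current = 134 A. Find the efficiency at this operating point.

P_out = 28.3 × 746 = 21112 W
P_in = V·I = 180 × 134 = 24120 W
η = P_out / P_in = 21112 / 24120 = 0.875 = 87.5%

87.5 %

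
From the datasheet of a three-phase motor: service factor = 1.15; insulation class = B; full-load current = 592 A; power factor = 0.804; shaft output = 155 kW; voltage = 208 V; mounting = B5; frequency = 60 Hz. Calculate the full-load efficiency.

90.4 %

P_out = 155 kW = 155000 W
P_in = √3·V_L·I_L·cosφ = 1.732 × 208 × 592 × 0.804 = 171470 W
η = P_out / P_in = 155000 / 171470 = 0.904 = 90.4%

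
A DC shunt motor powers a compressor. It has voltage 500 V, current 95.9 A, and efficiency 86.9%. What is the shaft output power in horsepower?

P_in = V·I = 500 × 95.9 = 47950 W
P_out = η·P_in = 0.869 × 47950 = 41669 W
= 41669/746 = 55.9 HP

55.9 HP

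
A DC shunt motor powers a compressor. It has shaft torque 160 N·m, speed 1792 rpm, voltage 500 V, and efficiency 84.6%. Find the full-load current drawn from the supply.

71 A

ω = 2π×1792/60 = 187.7 rad/s; P_out = τω = 160 × 187.7 = 30032 W
P_in = P_out / η = 30032 / 0.846 = 35499 W
I = P_in / V = 35499 / 500 = 71 A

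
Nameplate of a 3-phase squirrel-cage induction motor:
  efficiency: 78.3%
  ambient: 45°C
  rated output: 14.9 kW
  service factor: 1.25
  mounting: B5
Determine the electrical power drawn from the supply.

P_out = 14900 W
P_in = P_out/η = 14900/0.783 = 19029 W = 19 kW

19 kW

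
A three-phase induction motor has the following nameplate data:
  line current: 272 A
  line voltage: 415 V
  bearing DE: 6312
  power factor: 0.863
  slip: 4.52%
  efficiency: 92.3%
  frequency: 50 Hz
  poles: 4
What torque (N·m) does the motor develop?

P_in = √3·V·I·cosφ = 1.732 × 415 × 272 × 0.863 = 168724 W
P_out = η·P_in = 0.923 × 168724 = 155732 W
n_s = 120×50/4 = 1500 rpm; n = 1500×(1−0.0452) = 1432 rpm
ω = 2π×1432/60 = 150 rad/s
τ = P_out/ω = 155732/150 = 1040 N·m

1040 N·m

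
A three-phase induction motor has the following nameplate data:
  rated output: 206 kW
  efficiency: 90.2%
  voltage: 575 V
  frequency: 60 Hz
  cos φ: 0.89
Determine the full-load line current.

258 A

P_out = 206 kW = 206000 W
P_in = P_out / η = 206000 / 0.902 = 228381 W
I_L = P_in / (√3·V_L·cosφ) = 228381 / (1.732 × 575 × 0.89) = 258 A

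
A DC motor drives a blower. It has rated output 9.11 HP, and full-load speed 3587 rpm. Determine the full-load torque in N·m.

18.1 N·m

P_out = 9.11 × 746 = 6796 W
ω = 2π × 3587/60 = 375.6 rad/s
τ = P_out/ω = 6796/375.6 = 18.1 N·m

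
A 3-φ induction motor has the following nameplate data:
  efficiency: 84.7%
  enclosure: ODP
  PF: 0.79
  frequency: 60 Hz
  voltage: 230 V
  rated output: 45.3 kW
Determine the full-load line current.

170 A

P_out = 45.3 kW = 45300 W
P_in = P_out / η = 45300 / 0.847 = 53483 W
I_L = P_in / (√3·V_L·cosφ) = 53483 / (1.732 × 230 × 0.79) = 170 A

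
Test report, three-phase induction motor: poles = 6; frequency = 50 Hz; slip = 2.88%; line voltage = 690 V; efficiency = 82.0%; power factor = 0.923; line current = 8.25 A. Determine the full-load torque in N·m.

73.4 N·m

P_in = √3·V·I·cosφ = 1.732 × 690 × 8.25 × 0.923 = 9100 W
P_out = η·P_in = 0.82 × 9100 = 7462 W
n_s = 120×50/6 = 1000 rpm; n = 1000×(1−0.0288) = 971 rpm
ω = 2π×971/60 = 101.7 rad/s
τ = P_out/ω = 7462/101.7 = 73.4 N·m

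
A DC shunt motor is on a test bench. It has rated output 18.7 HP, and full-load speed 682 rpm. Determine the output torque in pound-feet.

P_out = 18.7 × 746 = 13950 W
ω = 2π × 682/60 = 71.42 rad/s
τ = P_out/ω = 13950/71.42 = 195.3 N·m
In lb·ft: 195.3/1.356 = 144 lb·ft

144 lb·ft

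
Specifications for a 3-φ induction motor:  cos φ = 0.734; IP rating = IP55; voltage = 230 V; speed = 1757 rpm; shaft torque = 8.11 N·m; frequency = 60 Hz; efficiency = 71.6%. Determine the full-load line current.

ω = 2π×1757/60 = 184 rad/s; P_out = τω = 8.11 × 184 = 1492 W
P_in = P_out / η = 1492 / 0.716 = 2084 W
I_L = P_in / (√3·V_L·cosφ) = 2084 / (1.732 × 230 × 0.734) = 7.13 A

7.13 A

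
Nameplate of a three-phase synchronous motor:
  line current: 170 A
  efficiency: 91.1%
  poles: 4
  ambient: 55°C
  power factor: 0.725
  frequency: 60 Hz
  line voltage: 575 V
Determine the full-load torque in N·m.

P_in = √3·V·I·cosφ = 1.732 × 575 × 170 × 0.725 = 122745 W
P_out = η·P_in = 0.911 × 122745 = 111821 W
n = n_s = 120×60/4 = 1800 rpm (synchronous)
ω = 2π×1800/60 = 188.5 rad/s
τ = P_out/ω = 111821/188.5 = 593 N·m

593 N·m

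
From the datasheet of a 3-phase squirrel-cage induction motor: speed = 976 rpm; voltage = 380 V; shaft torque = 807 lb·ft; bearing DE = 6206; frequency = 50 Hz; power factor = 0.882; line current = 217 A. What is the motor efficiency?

88.8 %

τ = 807 lb·ft × 1.356 = 1094 N·m
ω = 2π × 976/60 = 102.2 rad/s; P_out = τω = 1094 × 102.2 = 111807 W
P_in = √3·V_L·I_L·cosφ = 1.732 × 380 × 217 × 0.882 = 125968 W
η = P_out / P_in = 111807 / 125968 = 0.888 = 88.8%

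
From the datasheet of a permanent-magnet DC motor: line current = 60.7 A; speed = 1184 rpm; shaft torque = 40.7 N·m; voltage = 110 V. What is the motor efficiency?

ω = 2π × 1184/60 = 124 rad/s; P_out = τω = 40.7 × 124 = 5047 W
P_in = V·I = 110 × 60.7 = 6677 W
η = P_out / P_in = 5047 / 6677 = 0.756 = 75.6%

75.6 %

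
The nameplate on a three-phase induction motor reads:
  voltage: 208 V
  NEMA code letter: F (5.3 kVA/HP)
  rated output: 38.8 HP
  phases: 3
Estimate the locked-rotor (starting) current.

571 A

S_LR = 5.3 × 38.8 = 205.64 kVA
I_LR = S_LR/(√3·V_L) = 205640/(1.732×208) = 571 A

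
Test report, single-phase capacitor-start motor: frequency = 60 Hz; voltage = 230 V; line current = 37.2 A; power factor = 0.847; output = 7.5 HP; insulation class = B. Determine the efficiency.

P_out = 7.5 × 746 = 5595 W
P_in = V·I·cosφ = 230 × 37.2 × 0.847 = 7247 W
η = P_out / P_in = 5595 / 7247 = 0.772 = 77.2%

77.2 %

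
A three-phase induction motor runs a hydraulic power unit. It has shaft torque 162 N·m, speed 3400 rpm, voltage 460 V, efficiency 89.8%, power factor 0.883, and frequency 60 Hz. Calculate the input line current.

91.3 A

ω = 2π×3400/60 = 356 rad/s; P_out = τω = 162 × 356 = 57672 W
P_in = P_out / η = 57672 / 0.898 = 64223 W
I_L = P_in / (√3·V_L·cosφ) = 64223 / (1.732 × 460 × 0.883) = 91.3 A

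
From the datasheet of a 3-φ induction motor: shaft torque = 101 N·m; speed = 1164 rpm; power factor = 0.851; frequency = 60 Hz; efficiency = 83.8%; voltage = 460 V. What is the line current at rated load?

21.7 A

ω = 2π×1164/60 = 121.9 rad/s; P_out = τω = 101 × 121.9 = 12312 W
P_in = P_out / η = 12312 / 0.838 = 14692 W
I_L = P_in / (√3·V_L·cosφ) = 14692 / (1.732 × 460 × 0.851) = 21.7 A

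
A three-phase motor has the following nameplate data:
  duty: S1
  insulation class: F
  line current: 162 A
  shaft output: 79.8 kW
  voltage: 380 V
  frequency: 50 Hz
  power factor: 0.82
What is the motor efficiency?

P_out = 79.8 kW = 79800 W
P_in = √3·V_L·I_L·cosφ = 1.732 × 380 × 162 × 0.82 = 87430 W
η = P_out / P_in = 79800 / 87430 = 0.913 = 91.3%

91.3 %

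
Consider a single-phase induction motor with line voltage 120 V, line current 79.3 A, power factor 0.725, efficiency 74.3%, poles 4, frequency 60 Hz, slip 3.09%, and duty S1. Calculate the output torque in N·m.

P_in = V·I·cosφ = 120 × 79.3 × 0.725 = 6899 W
P_out = η·P_in = 0.743 × 6899 = 5126 W
n_s = 120×60/4 = 1800 rpm; n = 1800×(1−0.0309) = 1744 rpm
ω = 2π×1744/60 = 182.6 rad/s
τ = P_out/ω = 5126/182.6 = 28.1 N·m

28.1 N·m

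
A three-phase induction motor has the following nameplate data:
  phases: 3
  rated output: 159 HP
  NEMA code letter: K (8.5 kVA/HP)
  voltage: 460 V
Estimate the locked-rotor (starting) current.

S_LR = 8.5 × 159 = 1351.5 kVA
I_LR = S_LR/(√3·V_L) = 1351500/(1.732×460) = 1700 A

1700 A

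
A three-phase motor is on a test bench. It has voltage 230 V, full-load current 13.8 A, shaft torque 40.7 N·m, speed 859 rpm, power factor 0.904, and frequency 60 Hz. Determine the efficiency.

ω = 2π × 859/60 = 89.95 rad/s; P_out = τω = 40.7 × 89.95 = 3661 W
P_in = √3·V_L·I_L·cosφ = 1.732 × 230 × 13.8 × 0.904 = 4970 W
η = P_out / P_in = 3661 / 4970 = 0.737 = 73.7%

73.7 %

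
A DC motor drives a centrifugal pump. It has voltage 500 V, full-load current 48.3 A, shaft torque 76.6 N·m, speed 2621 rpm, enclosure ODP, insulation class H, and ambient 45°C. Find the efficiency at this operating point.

87.1 %

ω = 2π × 2621/60 = 274.5 rad/s; P_out = τω = 76.6 × 274.5 = 21027 W
P_in = V·I = 500 × 48.3 = 24150 W
η = P_out / P_in = 21027 / 24150 = 0.871 = 87.1%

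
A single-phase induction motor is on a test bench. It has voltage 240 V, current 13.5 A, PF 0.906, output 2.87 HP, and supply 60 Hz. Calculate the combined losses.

P_in = V·I·cosφ = 240×13.5×0.906 = 2935 W
P_out = 2.87×746 = 2141 W
Losses = P_in − P_out = 2935 − 2141 = 794 W

794 W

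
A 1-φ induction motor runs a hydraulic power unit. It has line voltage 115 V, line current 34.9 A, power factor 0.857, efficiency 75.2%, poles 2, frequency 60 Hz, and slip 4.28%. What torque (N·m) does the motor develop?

P_in = V·I·cosφ = 115 × 34.9 × 0.857 = 3440 W
P_out = η·P_in = 0.752 × 3440 = 2587 W
n_s = 120×60/2 = 3600 rpm; n = 3600×(1−0.0428) = 3446 rpm
ω = 2π×3446/60 = 360.9 rad/s
τ = P_out/ω = 2587/360.9 = 7.17 N·m

7.17 N·m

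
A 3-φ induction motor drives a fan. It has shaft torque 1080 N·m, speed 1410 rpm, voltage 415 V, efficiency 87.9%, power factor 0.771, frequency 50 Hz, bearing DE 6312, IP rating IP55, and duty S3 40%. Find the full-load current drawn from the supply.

327 A

ω = 2π×1410/60 = 147.7 rad/s; P_out = τω = 1080 × 147.7 = 159516 W
P_in = P_out / η = 159516 / 0.879 = 181474 W
I_L = P_in / (√3·V_L·cosφ) = 181474 / (1.732 × 415 × 0.771) = 327 A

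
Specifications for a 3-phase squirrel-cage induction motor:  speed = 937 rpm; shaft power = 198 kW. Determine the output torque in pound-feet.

1490 lb·ft

ω = 2π × 937/60 = 98.12 rad/s
τ = P/ω = 198000/98.12 = 2018 N·m
In lb·ft: 2018/1.356 = 1490 lb·ft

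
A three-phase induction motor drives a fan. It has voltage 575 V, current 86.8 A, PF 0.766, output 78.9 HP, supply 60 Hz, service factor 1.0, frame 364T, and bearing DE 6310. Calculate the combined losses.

P_in = √3·V·I·cosφ = 1.732×575×86.8×0.766 = 66216 W
P_out = 78.9×746 = 58859 W
Losses = P_in − P_out = 66216 − 58859 = 7357 W

7.36 kW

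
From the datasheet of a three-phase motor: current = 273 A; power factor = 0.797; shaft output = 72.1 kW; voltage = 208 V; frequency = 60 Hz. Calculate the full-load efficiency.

P_out = 72.1 kW = 72100 W
P_in = √3·V_L·I_L·cosφ = 1.732 × 208 × 273 × 0.797 = 78385 W
η = P_out / P_in = 72100 / 78385 = 0.920 = 92.0%

92.0 %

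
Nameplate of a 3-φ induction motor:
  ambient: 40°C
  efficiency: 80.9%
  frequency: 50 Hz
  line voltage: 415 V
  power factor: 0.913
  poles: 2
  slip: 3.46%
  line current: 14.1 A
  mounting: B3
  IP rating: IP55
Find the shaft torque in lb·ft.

18.2 lb·ft

P_in = √3·V·I·cosφ = 1.732 × 415 × 14.1 × 0.913 = 9253 W
P_out = η·P_in = 0.809 × 9253 = 7486 W
n_s = 120×50/2 = 3000 rpm; n = 3000×(1−0.0346) = 2896 rpm
ω = 2π×2896/60 = 303.3 rad/s
τ = P_out/ω = 7486/303.3 = 24.68 N·m
In lb·ft: 24.68/1.356 = 18.2 lb·ft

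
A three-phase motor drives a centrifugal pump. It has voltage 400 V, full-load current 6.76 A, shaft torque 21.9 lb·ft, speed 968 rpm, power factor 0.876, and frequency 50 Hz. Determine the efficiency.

73.4 %

τ = 21.9 lb·ft × 1.356 = 29.7 N·m
ω = 2π × 968/60 = 101.4 rad/s; P_out = τω = 29.7 × 101.4 = 3012 W
P_in = √3·V_L·I_L·cosφ = 1.732 × 400 × 6.76 × 0.876 = 4103 W
η = P_out / P_in = 3012 / 4103 = 0.734 = 73.4%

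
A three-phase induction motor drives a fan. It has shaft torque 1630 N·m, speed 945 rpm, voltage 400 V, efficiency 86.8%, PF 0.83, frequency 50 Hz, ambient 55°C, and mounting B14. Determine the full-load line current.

ω = 2π×945/60 = 98.96 rad/s; P_out = τω = 1630 × 98.96 = 161305 W
P_in = P_out / η = 161305 / 0.868 = 185835 W
I_L = P_in / (√3·V_L·cosφ) = 185835 / (1.732 × 400 × 0.83) = 323 A

323 A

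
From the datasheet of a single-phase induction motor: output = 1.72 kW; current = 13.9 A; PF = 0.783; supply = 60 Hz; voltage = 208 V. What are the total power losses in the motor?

544 W

P_in = V·I·cosφ = 208×13.9×0.783 = 2264 W
P_out = 1720 W
Losses = P_in − P_out = 2264 − 1720 = 544 W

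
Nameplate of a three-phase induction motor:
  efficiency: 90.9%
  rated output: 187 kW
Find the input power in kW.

206 kW

P_out = 187000 W
P_in = P_out/η = 187000/0.909 = 205721 W = 206 kW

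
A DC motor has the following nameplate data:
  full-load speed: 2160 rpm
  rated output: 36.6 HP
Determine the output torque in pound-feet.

P_out = 36.6 × 746 = 27304 W
ω = 2π × 2160/60 = 226.2 rad/s
τ = P_out/ω = 27304/226.2 = 120.7 N·m
In lb·ft: 120.7/1.356 = 89 lb·ft

89 lb·ft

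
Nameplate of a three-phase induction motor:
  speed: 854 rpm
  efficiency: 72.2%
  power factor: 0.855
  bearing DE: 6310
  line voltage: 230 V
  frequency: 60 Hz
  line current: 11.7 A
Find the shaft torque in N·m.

P_in = √3·V·I·cosφ = 1.732 × 230 × 11.7 × 0.855 = 3985 W
P_out = η·P_in = 0.722 × 3985 = 2877 W
n = 854 rpm
ω = 2π×854/60 = 89.43 rad/s
τ = P_out/ω = 2877/89.43 = 32.2 N·m

32.2 N·m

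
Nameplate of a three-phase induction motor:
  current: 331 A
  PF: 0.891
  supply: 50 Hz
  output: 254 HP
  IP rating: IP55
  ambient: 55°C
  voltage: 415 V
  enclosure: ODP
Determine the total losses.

P_in = √3·V·I·cosφ = 1.732×415×331×0.891 = 211983 W
P_out = 254×746 = 189484 W
Losses = P_in − P_out = 211983 − 189484 = 22499 W

22.5 kW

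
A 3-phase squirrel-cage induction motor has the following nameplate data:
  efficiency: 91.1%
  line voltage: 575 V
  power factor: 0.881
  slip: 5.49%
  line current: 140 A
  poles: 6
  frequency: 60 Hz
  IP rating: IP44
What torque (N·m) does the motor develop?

P_in = √3·V·I·cosφ = 1.732 × 575 × 140 × 0.881 = 122834 W
P_out = η·P_in = 0.911 × 122834 = 111902 W
n_s = 120×60/6 = 1200 rpm; n = 1200×(1−0.0549) = 1134 rpm
ω = 2π×1134/60 = 118.8 rad/s
τ = P_out/ω = 111902/118.8 = 942 N·m

942 N·m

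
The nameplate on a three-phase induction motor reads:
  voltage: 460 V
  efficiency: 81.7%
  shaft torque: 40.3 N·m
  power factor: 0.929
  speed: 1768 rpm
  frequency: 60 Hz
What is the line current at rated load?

12.3 A

ω = 2π×1768/60 = 185.1 rad/s; P_out = τω = 40.3 × 185.1 = 7460 W
P_in = P_out / η = 7460 / 0.817 = 9131 W
I_L = P_in / (√3·V_L·cosφ) = 9131 / (1.732 × 460 × 0.929) = 12.3 A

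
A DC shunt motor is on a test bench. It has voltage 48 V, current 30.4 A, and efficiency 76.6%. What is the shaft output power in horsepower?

1.5 HP

P_in = V·I = 48 × 30.4 = 1459 W
P_out = η·P_in = 0.766 × 1459 = 1118 W
= 1118/746 = 1.5 HP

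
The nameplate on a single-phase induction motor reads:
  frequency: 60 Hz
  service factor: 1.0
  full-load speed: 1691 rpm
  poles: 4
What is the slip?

n_s = 120f/p = 120×60/4 = 1800 rpm
s = (n_s − n)/n_s = (1800 − 1691)/1800 = 0.0606

6.06 %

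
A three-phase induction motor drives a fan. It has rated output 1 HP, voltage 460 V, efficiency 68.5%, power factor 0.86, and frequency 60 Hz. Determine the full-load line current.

P_out = 1 × 746 = 746 W
P_in = P_out / η = 746 / 0.685 = 1089 W
I_L = P_in / (√3·V_L·cosφ) = 1089 / (1.732 × 460 × 0.86) = 1.59 A

1.59 A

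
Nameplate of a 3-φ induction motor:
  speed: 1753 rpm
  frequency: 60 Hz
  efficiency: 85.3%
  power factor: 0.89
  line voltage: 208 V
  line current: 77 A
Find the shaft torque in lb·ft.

P_in = √3·V·I·cosφ = 1.732 × 208 × 77 × 0.89 = 24688 W
P_out = η·P_in = 0.853 × 24688 = 21059 W
n = 1753 rpm
ω = 2π×1753/60 = 183.6 rad/s
τ = P_out/ω = 21059/183.6 = 114.7 N·m
In lb·ft: 114.7/1.356 = 84.6 lb·ft

84.6 lb·ft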